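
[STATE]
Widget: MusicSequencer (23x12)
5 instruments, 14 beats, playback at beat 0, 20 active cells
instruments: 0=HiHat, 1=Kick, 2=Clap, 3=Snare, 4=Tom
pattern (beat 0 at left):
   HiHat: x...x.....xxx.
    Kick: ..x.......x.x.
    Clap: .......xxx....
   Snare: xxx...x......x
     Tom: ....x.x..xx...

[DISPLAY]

      ▼1234567890123   
 HiHat█···█·····███·   
  Kick··█·······█·█·   
  Clap·······███····   
 Snare███···█······█   
   Tom····█·█··██···   
                       
                       
                       
                       
                       
                       


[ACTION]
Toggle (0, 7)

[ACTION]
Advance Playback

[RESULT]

      0▼234567890123   
 HiHat█···█··█··███·   
  Kick··█·······█·█·   
  Clap·······███····   
 Snare███···█······█   
   Tom····█·█··██···   
                       
                       
                       
                       
                       
                       


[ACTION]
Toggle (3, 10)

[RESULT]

      0▼234567890123   
 HiHat█···█··█··███·   
  Kick··█·······█·█·   
  Clap·······███····   
 Snare███···█···█··█   
   Tom····█·█··██···   
                       
                       
                       
                       
                       
                       


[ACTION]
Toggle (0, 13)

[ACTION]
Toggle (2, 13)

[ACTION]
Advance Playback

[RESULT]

      01▼34567890123   
 HiHat█···█··█··████   
  Kick··█·······█·█·   
  Clap·······███···█   
 Snare███···█···█··█   
   Tom····█·█··██···   
                       
                       
                       
                       
                       
                       


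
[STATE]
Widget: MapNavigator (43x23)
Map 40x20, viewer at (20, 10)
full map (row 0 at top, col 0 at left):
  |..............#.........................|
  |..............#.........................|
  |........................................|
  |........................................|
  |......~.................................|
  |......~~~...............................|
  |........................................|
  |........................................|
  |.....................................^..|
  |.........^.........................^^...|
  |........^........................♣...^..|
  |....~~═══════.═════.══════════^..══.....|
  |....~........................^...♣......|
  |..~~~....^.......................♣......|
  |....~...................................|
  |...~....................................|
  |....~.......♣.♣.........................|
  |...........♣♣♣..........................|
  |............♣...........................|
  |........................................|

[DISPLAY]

                                           
 ..............#.........................  
 ..............#.........................  
 ........................................  
 ........................................  
 ......~.................................  
 ......~~~...............................  
 ........................................  
 ........................................  
 .....................................^..  
 .........^.........................^^...  
 ........^...........@............♣...^..  
 ....~~═══════.═════.══════════^..══.....  
 ....~........................^...♣......  
 ..~~~....^.......................♣......  
 ....~...................................  
 ...~....................................  
 ....~.......♣.♣.........................  
 ...........♣♣♣..........................  
 ............♣...........................  
 ........................................  
                                           
                                           


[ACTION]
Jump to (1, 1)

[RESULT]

                                           
                                           
                                           
                                           
                                           
                                           
                                           
                                           
                                           
                                           
                    ..............#........
                    .@............#........
                    .......................
                    .......................
                    ......~................
                    ......~~~..............
                    .......................
                    .......................
                    .......................
                    .........^.............
                    ........^..............
                    ....~~═══════.═════.═══
                    ....~..................


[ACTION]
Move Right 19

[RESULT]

                                           
                                           
                                           
                                           
                                           
                                           
                                           
                                           
                                           
                                           
 ..............#.........................  
 ..............#.....@...................  
 ........................................  
 ........................................  
 ......~.................................  
 ......~~~...............................  
 ........................................  
 ........................................  
 .....................................^..  
 .........^.........................^^...  
 ........^........................♣...^..  
 ....~~═══════.═════.══════════^..══.....  
 ....~........................^...♣......  


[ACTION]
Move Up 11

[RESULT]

                                           
                                           
                                           
                                           
                                           
                                           
                                           
                                           
                                           
                                           
                                           
 ..............#.....@...................  
 ..............#.........................  
 ........................................  
 ........................................  
 ......~.................................  
 ......~~~...............................  
 ........................................  
 ........................................  
 .....................................^..  
 .........^.........................^^...  
 ........^........................♣...^..  
 ....~~═══════.═════.══════════^..══.....  


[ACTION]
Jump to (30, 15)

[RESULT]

...............................            
...............................            
...............................            
...............................            
............................^..            
^.........................^^...            
........................♣...^..            
════.═════.══════════^..══.....            
....................^...♣......            
^.......................♣......            
...............................            
.....................@.........            
...♣.♣.........................            
..♣♣♣..........................            
...♣...........................            
...............................            
                                           
                                           
                                           
                                           
                                           
                                           
                                           


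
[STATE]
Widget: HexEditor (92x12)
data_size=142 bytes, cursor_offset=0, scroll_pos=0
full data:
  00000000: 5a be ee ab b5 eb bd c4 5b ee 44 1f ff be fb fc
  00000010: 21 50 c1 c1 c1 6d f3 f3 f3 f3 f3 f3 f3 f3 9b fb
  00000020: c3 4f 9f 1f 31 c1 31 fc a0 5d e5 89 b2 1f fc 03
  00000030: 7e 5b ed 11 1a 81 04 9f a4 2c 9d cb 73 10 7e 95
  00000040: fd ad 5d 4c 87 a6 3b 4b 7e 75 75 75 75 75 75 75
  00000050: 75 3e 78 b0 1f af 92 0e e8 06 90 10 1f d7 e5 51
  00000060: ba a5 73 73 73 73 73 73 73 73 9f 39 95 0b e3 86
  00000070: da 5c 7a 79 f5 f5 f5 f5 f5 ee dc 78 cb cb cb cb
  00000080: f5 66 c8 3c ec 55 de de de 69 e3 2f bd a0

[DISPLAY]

00000000  5A be ee ab b5 eb bd c4  5b ee 44 1f ff be fb fc  |Z.......[.D.....|              
00000010  21 50 c1 c1 c1 6d f3 f3  f3 f3 f3 f3 f3 f3 9b fb  |!P...m..........|              
00000020  c3 4f 9f 1f 31 c1 31 fc  a0 5d e5 89 b2 1f fc 03  |.O..1.1..]......|              
00000030  7e 5b ed 11 1a 81 04 9f  a4 2c 9d cb 73 10 7e 95  |~[.......,..s.~.|              
00000040  fd ad 5d 4c 87 a6 3b 4b  7e 75 75 75 75 75 75 75  |..]L..;K~uuuuuuu|              
00000050  75 3e 78 b0 1f af 92 0e  e8 06 90 10 1f d7 e5 51  |u>x............Q|              
00000060  ba a5 73 73 73 73 73 73  73 73 9f 39 95 0b e3 86  |..ssssssss.9....|              
00000070  da 5c 7a 79 f5 f5 f5 f5  f5 ee dc 78 cb cb cb cb  |.\zy.......x....|              
00000080  f5 66 c8 3c ec 55 de de  de 69 e3 2f bd a0        |.f.<.U...i./..  |              
                                                                                            
                                                                                            
                                                                                            


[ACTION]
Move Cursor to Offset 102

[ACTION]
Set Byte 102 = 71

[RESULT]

00000000  5a be ee ab b5 eb bd c4  5b ee 44 1f ff be fb fc  |Z.......[.D.....|              
00000010  21 50 c1 c1 c1 6d f3 f3  f3 f3 f3 f3 f3 f3 9b fb  |!P...m..........|              
00000020  c3 4f 9f 1f 31 c1 31 fc  a0 5d e5 89 b2 1f fc 03  |.O..1.1..]......|              
00000030  7e 5b ed 11 1a 81 04 9f  a4 2c 9d cb 73 10 7e 95  |~[.......,..s.~.|              
00000040  fd ad 5d 4c 87 a6 3b 4b  7e 75 75 75 75 75 75 75  |..]L..;K~uuuuuuu|              
00000050  75 3e 78 b0 1f af 92 0e  e8 06 90 10 1f d7 e5 51  |u>x............Q|              
00000060  ba a5 73 73 73 73 71 73  73 73 9f 39 95 0b e3 86  |..ssssqsss.9....|              
00000070  da 5c 7a 79 f5 f5 f5 f5  f5 ee dc 78 cb cb cb cb  |.\zy.......x....|              
00000080  f5 66 c8 3c ec 55 de de  de 69 e3 2f bd a0        |.f.<.U...i./..  |              
                                                                                            
                                                                                            
                                                                                            


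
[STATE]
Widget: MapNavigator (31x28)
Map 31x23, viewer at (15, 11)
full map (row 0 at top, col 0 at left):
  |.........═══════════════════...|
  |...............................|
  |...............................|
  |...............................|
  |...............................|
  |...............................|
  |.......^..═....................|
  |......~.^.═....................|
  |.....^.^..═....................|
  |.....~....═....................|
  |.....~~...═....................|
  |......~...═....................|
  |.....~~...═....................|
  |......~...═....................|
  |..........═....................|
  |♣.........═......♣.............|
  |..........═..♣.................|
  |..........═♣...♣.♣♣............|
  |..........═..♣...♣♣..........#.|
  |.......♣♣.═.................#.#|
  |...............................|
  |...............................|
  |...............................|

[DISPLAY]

                               
                               
                               
.........═══════════════════...
...............................
...............................
...............................
...............................
...............................
.......^..═....................
......~.^.═....................
.....^.^..═....................
.....~....═....................
.....~~...═....................
......~...═....@...............
.....~~...═....................
......~...═....................
..........═....................
♣.........═......♣.............
..........═..♣.................
..........═♣...♣.♣♣............
..........═..♣...♣♣..........#.
.......♣♣.═.................#.#
...............................
...............................
...............................
                               
                               


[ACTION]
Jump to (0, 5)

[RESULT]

                               
                               
                               
                               
                               
                               
                               
                               
                               
               .........═══════
               ................
               ................
               ................
               ................
               @...............
               .......^..═.....
               ......~.^.═.....
               .....^.^..═.....
               .....~....═.....
               .....~~...═.....
               ......~...═.....
               .....~~...═.....
               ......~...═.....
               ..........═.....
               ♣.........═.....
               ..........═..♣..
               ..........═♣...♣
               ..........═..♣..


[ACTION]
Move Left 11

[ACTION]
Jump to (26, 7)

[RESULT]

                               
                               
                               
                               
                               
                               
                               
═════════════════...           
....................           
....................           
....................           
....................           
....................           
....................           
...............@....           
....................           
....................           
....................           
....................           
....................           
....................           
....................           
......♣.............           
..♣.................           
♣...♣.♣♣............           
..♣...♣♣..........#.           
.................#.#           
....................           


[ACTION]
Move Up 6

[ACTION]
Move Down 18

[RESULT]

....................           
....................           
....................           
....................           
....................           
....................           
....................           
....................           
....................           
....................           
......♣.............           
..♣.................           
♣...♣.♣♣............           
..♣...♣♣..........#.           
...............@.#.#           
....................           
....................           
....................           
                               
                               
                               
                               
                               
                               
                               
                               
                               
                               


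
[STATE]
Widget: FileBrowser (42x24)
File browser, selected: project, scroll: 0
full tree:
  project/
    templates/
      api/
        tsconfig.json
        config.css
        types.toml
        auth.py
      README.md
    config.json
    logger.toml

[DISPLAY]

> [-] project/                            
    [+] templates/                        
    config.json                           
    logger.toml                           
                                          
                                          
                                          
                                          
                                          
                                          
                                          
                                          
                                          
                                          
                                          
                                          
                                          
                                          
                                          
                                          
                                          
                                          
                                          
                                          


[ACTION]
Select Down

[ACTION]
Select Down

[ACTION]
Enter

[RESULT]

  [-] project/                            
    [+] templates/                        
  > config.json                           
    logger.toml                           
                                          
                                          
                                          
                                          
                                          
                                          
                                          
                                          
                                          
                                          
                                          
                                          
                                          
                                          
                                          
                                          
                                          
                                          
                                          
                                          


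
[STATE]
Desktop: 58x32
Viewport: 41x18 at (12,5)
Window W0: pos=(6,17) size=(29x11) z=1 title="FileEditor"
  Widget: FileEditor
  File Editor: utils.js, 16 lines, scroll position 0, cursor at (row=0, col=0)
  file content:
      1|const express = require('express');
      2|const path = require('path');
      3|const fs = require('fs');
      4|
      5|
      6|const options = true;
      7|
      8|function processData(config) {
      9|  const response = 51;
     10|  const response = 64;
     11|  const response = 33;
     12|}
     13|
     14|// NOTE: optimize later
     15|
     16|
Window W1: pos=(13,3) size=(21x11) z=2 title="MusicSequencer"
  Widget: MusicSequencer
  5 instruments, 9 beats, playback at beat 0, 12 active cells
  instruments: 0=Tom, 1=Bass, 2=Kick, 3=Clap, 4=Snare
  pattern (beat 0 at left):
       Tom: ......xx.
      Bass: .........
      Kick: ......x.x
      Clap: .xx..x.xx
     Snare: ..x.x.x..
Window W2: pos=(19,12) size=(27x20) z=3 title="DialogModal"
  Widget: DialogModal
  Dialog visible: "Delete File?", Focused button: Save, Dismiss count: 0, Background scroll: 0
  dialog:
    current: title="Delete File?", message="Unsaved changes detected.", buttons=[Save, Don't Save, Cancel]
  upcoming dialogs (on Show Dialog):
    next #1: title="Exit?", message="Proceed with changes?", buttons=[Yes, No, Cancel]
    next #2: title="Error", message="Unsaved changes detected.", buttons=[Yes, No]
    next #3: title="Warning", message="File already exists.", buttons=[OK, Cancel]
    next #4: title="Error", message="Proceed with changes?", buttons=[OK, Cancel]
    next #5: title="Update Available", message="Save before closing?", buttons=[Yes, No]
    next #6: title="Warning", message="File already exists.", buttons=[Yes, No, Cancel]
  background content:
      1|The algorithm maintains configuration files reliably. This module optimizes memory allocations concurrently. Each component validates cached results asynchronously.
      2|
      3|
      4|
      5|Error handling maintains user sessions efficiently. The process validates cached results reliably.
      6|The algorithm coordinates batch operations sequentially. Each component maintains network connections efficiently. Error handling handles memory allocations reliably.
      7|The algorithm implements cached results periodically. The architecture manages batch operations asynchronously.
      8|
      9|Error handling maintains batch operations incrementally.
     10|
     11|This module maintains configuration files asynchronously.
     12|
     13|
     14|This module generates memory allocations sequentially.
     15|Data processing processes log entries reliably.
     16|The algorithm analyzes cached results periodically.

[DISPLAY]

 ┠───────────────────┨                   
 ┃      ▼12345678    ┃                   
 ┃   Tom······██·    ┃                   
 ┃  Bass·········    ┃                   
 ┃  Kick······█·█    ┃                   
 ┃  Clap·██··█·██    ┃                   
 ┃ Snare··█·█·█··    ┃                   
 ┃     ┏━━━━━━━━━━━━━━━━━━━━━━━━━┓       
 ┗━━━━━┃ DialogModal             ┃       
       ┠─────────────────────────┨       
       ┃The algorithm maintains c┃       
       ┃                         ┃       
━━━━━━━┃                         ┃       
Editor ┃                         ┃       
───────┃Error handling maintains ┃       
 expres┃Th┌───────────────────┐es┃       
 path =┃Th│    Delete File?   │s ┃       
 fs = r┃  │Unsaved changes det│  ┃       


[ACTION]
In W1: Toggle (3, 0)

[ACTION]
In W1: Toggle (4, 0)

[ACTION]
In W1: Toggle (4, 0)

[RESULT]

 ┠───────────────────┨                   
 ┃      ▼12345678    ┃                   
 ┃   Tom······██·    ┃                   
 ┃  Bass·········    ┃                   
 ┃  Kick······█·█    ┃                   
 ┃  Clap███··█·██    ┃                   
 ┃ Snare··█·█·█··    ┃                   
 ┃     ┏━━━━━━━━━━━━━━━━━━━━━━━━━┓       
 ┗━━━━━┃ DialogModal             ┃       
       ┠─────────────────────────┨       
       ┃The algorithm maintains c┃       
       ┃                         ┃       
━━━━━━━┃                         ┃       
Editor ┃                         ┃       
───────┃Error handling maintains ┃       
 expres┃Th┌───────────────────┐es┃       
 path =┃Th│    Delete File?   │s ┃       
 fs = r┃  │Unsaved changes det│  ┃       


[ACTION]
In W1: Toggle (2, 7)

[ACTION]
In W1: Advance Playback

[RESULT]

 ┠───────────────────┨                   
 ┃      0▼2345678    ┃                   
 ┃   Tom······██·    ┃                   
 ┃  Bass·········    ┃                   
 ┃  Kick······███    ┃                   
 ┃  Clap███··█·██    ┃                   
 ┃ Snare··█·█·█··    ┃                   
 ┃     ┏━━━━━━━━━━━━━━━━━━━━━━━━━┓       
 ┗━━━━━┃ DialogModal             ┃       
       ┠─────────────────────────┨       
       ┃The algorithm maintains c┃       
       ┃                         ┃       
━━━━━━━┃                         ┃       
Editor ┃                         ┃       
───────┃Error handling maintains ┃       
 expres┃Th┌───────────────────┐es┃       
 path =┃Th│    Delete File?   │s ┃       
 fs = r┃  │Unsaved changes det│  ┃       


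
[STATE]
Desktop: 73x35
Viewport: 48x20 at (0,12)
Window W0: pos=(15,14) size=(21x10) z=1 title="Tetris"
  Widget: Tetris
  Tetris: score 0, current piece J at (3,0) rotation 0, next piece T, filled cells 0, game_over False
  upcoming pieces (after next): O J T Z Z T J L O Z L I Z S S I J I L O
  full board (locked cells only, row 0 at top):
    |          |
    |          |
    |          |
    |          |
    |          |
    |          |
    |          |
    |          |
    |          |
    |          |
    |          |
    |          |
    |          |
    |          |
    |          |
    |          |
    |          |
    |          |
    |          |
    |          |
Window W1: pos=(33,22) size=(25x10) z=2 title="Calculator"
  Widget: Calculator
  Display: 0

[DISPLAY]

                                                
                                                
               ┏━━━━━━━━━━━━━━━━━━━┓            
               ┃ Tetris            ┃            
               ┠───────────────────┨            
               ┃          │Next:   ┃            
               ┃          │ ▒      ┃            
               ┃          │▒▒▒     ┃            
               ┃          │        ┃            
               ┃          │        ┃            
               ┃          │      ┏━━━━━━━━━━━━━━
               ┗━━━━━━━━━━━━━━━━━┃ Calculator   
                                 ┠──────────────
                                 ┃              
                                 ┃┌───┬───┬───┬─
                                 ┃│ 7 │ 8 │ 9 │ 
                                 ┃├───┼───┼───┼─
                                 ┃│ 4 │ 5 │ 6 │ 
                                 ┃└───┴───┴───┴─
                                 ┗━━━━━━━━━━━━━━


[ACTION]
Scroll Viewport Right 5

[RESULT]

                                                
                                                
          ┏━━━━━━━━━━━━━━━━━━━┓                 
          ┃ Tetris            ┃                 
          ┠───────────────────┨                 
          ┃          │Next:   ┃                 
          ┃          │ ▒      ┃                 
          ┃          │▒▒▒     ┃                 
          ┃          │        ┃                 
          ┃          │        ┃                 
          ┃          │      ┏━━━━━━━━━━━━━━━━━━━
          ┗━━━━━━━━━━━━━━━━━┃ Calculator        
                            ┠───────────────────
                            ┃                   
                            ┃┌───┬───┬───┬───┐  
                            ┃│ 7 │ 8 │ 9 │ ÷ │  
                            ┃├───┼───┼───┼───┤  
                            ┃│ 4 │ 5 │ 6 │ × │  
                            ┃└───┴───┴───┴───┘  
                            ┗━━━━━━━━━━━━━━━━━━━


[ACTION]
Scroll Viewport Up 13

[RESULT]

                                                
                                                
                                                
                                                
                                                
                                                
                                                
                                                
                                                
                                                
                                                
                                                
                                                
                                                
          ┏━━━━━━━━━━━━━━━━━━━┓                 
          ┃ Tetris            ┃                 
          ┠───────────────────┨                 
          ┃          │Next:   ┃                 
          ┃          │ ▒      ┃                 
          ┃          │▒▒▒     ┃                 


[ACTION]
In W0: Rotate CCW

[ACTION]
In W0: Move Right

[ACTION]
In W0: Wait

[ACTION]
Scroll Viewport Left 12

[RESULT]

                                                
                                                
                                                
                                                
                                                
                                                
                                                
                                                
                                                
                                                
                                                
                                                
                                                
                                                
               ┏━━━━━━━━━━━━━━━━━━━┓            
               ┃ Tetris            ┃            
               ┠───────────────────┨            
               ┃          │Next:   ┃            
               ┃          │ ▒      ┃            
               ┃          │▒▒▒     ┃            


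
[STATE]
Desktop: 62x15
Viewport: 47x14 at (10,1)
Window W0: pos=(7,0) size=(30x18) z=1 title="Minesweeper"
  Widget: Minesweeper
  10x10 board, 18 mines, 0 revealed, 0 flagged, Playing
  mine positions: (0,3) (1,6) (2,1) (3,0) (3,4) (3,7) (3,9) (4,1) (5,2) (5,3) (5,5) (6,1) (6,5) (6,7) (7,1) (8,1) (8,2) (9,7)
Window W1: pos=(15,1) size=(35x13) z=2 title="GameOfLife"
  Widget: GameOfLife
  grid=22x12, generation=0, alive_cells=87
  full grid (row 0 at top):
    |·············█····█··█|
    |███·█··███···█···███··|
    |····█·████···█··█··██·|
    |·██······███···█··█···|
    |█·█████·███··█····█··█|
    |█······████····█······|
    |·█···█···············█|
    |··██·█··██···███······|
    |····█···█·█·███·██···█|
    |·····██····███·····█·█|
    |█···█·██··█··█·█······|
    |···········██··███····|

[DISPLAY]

inesw┏━━━━━━━━━━━━━━━━━━━━━━━━━━━━━━━━━┓       
─────┃ GameOfLife                      ┃       
■■■■■┠─────────────────────────────────┨       
■■■■■┃Gen: 0                           ┃       
■■■■■┃····█·████···█··█··██·           ┃       
■■■■■┃·██······███···█··█···           ┃       
■■■■■┃█·█████·███··█····█··█           ┃       
■■■■■┃█······████····█······           ┃       
■■■■■┃·█···█···············█           ┃       
■■■■■┃··██·█··██···███······           ┃       
■■■■■┃····█···█·█·███·██···█           ┃       
■■■■■┃·····██····███·····█·█           ┃       
     ┗━━━━━━━━━━━━━━━━━━━━━━━━━━━━━━━━━┛       
                          ┃                    


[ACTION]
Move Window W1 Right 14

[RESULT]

inesweeper       ┏━━━━━━━━━━━━━━━━━━━━━━━━━━━━━
─────────────────┃ GameOfLife                  
■■■■■■■■         ┠─────────────────────────────
■■■■■■■■         ┃Gen: 0                       
■■■■■■■■         ┃····█·████···█··█··██·       
■■■■■■■■         ┃·██······███···█··█···       
■■■■■■■■         ┃█·█████·███··█····█··█       
■■■■■■■■         ┃█······████····█······       
■■■■■■■■         ┃·█···█···············█       
■■■■■■■■         ┃··██·█··██···███······       
■■■■■■■■         ┃····█···█·█·███·██···█       
■■■■■■■■         ┃·····██····███·····█·█       
                 ┗━━━━━━━━━━━━━━━━━━━━━━━━━━━━━
                          ┃                    


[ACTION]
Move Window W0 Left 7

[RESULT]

per              ┏━━━━━━━━━━━━━━━━━━━━━━━━━━━━━
─────────────────┃ GameOfLife                  
■                ┠─────────────────────────────
■                ┃Gen: 0                       
■                ┃····█·████···█··█··██·       
■                ┃·██······███···█··█···       
■                ┃█·█████·███··█····█··█       
■                ┃█······████····█······       
■                ┃·█···█···············█       
■                ┃··██·█··██···███······       
■                ┃····█···█·█·███·██···█       
■                ┃·····██····███·····█·█       
                 ┗━━━━━━━━━━━━━━━━━━━━━━━━━━━━━
                   ┃                           


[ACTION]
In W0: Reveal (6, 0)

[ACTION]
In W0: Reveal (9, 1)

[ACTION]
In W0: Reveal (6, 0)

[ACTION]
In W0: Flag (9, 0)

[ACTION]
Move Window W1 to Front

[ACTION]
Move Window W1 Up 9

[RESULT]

per              ┃ GameOfLife                  
─────────────────┠─────────────────────────────
■                ┃Gen: 0                       
■                ┃····█·████···█··█··██·       
■                ┃·██······███···█··█···       
■                ┃█·█████·███··█····█··█       
■                ┃█······████····█······       
■                ┃·█···█···············█       
■                ┃··██·█··██···███······       
■                ┃····█···█·█·███·██···█       
■                ┃·····██····███·····█·█       
■                ┗━━━━━━━━━━━━━━━━━━━━━━━━━━━━━
                   ┃                           
                   ┃                           


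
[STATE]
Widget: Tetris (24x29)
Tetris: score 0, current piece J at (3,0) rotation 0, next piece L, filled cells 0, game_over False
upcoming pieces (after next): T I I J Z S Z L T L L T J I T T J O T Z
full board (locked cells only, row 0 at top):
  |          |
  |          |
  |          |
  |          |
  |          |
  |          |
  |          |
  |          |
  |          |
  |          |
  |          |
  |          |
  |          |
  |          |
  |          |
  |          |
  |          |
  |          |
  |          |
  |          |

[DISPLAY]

   █      │Next:        
   ███    │  ▒          
          │▒▒▒          
          │             
          │             
          │             
          │Score:       
          │0            
          │             
          │             
          │             
          │             
          │             
          │             
          │             
          │             
          │             
          │             
          │             
          │             
          │             
          │             
          │             
          │             
          │             
          │             
          │             
          │             
          │             


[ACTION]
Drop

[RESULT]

          │Next:        
   █      │  ▒          
   ███    │▒▒▒          
          │             
          │             
          │             
          │Score:       
          │0            
          │             
          │             
          │             
          │             
          │             
          │             
          │             
          │             
          │             
          │             
          │             
          │             
          │             
          │             
          │             
          │             
          │             
          │             
          │             
          │             
          │             


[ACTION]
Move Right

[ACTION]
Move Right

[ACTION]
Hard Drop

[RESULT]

     ▒    │Next:        
   ▒▒▒    │ ▒           
          │▒▒▒          
          │             
          │             
          │             
          │Score:       
          │0            
          │             
          │             
          │             
          │             
          │             
          │             
          │             
          │             
          │             
          │             
     █    │             
     ███  │             
          │             
          │             
          │             
          │             
          │             
          │             
          │             
          │             
          │             


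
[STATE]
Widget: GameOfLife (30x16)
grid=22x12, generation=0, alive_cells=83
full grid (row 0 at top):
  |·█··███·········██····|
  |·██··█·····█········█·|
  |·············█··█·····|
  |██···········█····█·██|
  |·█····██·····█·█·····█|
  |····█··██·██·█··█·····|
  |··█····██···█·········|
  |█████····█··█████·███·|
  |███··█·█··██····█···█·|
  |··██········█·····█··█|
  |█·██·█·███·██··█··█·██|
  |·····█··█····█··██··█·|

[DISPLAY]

Gen: 0                        
·█··███·········██····        
·██··█·····█········█·        
·············█··█·····        
██···········█····█·██        
·█····██·····█·█·····█        
····█··██·██·█··█·····        
··█····██···█·········        
█████····█··█████·███·        
███··█·█··██····█···█·        
··██········█·····█··█        
█·██·█·███·██··█··█·██        
·····█··█····█··██··█·        
                              
                              
                              


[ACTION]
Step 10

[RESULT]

Gen: 10                       
······················        
············██········        
·········█·█··········        
·······████···█·····█·        
·██···█·······█····█·█        
█·██····██·········█·█        
██·██████·····█·····█·        
█·██·····██████·······        
·██··········█·██·····        
·············█········        
············███·······        
·············█········        
                              
                              
                              


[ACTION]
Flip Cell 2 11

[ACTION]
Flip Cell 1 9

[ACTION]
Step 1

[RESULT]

Gen: 11                       
······················        
······················        
·············█········        
·······████·········█·        
·███······█········█·█        
█·······██·········█·█        
█····███···██·█·····█·        
█····████████·········        
·███······██···█······        
···············█······        
············█·█·······        
············███·······        
                              
                              
                              


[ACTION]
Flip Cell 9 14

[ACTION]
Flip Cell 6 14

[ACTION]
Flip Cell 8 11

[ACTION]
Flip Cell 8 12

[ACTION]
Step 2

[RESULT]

Gen: 13                       
······················        
······················        
········█·█···········        
·██····█··█·········█·        
··██··█············█·█        
█·█···██████·······█·█        
█·████·····██·······█·        
█·████··██·█··········        
··█··████·███··█······        
·██····█···█···█······        
···········██·██······        
·············█········        
                              
                              
                              
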